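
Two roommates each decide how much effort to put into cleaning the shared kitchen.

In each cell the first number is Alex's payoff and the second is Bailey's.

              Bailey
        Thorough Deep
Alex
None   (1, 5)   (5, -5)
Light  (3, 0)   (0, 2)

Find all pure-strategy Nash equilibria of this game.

Mark each player's best response to every combination of opponents' strategies; a profile where every player is best-responding is a pure Nash equilibrium.
Alex against Thorough: payoffs 1, 3 → best response Light.
Alex against Deep: payoffs 5, 0 → best response None.
Bailey against None: payoffs 5, -5 → best response Thorough.
Bailey against Light: payoffs 0, 2 → best response Deep.
No profile is a mutual best response for all players.

none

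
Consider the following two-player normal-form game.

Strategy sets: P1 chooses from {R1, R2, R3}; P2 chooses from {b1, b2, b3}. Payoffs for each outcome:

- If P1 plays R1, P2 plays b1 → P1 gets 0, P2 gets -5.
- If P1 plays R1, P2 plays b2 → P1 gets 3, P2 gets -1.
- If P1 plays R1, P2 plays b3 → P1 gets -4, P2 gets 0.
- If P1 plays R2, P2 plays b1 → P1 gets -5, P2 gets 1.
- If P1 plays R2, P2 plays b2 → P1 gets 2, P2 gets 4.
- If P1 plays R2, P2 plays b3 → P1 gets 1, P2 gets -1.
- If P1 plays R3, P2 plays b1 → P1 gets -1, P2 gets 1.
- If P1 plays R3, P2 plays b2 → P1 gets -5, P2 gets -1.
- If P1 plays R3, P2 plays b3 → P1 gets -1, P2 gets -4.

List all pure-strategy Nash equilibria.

none

(R1, b1): P2 can switch to b2 (-5 → -1). Not NE.
(R1, b2): P2 can switch to b3 (-1 → 0). Not NE.
(R1, b3): P1 can switch to R2 (-4 → 1). Not NE.
(R2, b1): P1 can switch to R1 (-5 → 0). Not NE.
(R2, b2): P1 can switch to R1 (2 → 3). Not NE.
(R2, b3): P2 can switch to b1 (-1 → 1). Not NE.
(R3, b1): P1 can switch to R1 (-1 → 0). Not NE.
(R3, b2): P1 can switch to R1 (-5 → 3). Not NE.
(R3, b3): P1 can switch to R2 (-1 → 1). Not NE.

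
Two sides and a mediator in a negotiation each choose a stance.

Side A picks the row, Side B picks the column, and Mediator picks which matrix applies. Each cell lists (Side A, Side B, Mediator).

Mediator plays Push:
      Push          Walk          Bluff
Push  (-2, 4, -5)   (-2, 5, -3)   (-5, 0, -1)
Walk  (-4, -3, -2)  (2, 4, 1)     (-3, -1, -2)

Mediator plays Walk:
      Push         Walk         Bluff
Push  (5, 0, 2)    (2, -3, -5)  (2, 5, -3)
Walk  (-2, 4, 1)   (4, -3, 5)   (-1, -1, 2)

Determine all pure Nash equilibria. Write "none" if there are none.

Side A against (Push, Push): payoffs -2, -4 → best response Push.
Side A against (Push, Walk): payoffs 5, -2 → best response Push.
Side A against (Walk, Push): payoffs -2, 2 → best response Walk.
Side A against (Walk, Walk): payoffs 2, 4 → best response Walk.
Side A against (Bluff, Push): payoffs -5, -3 → best response Walk.
Side A against (Bluff, Walk): payoffs 2, -1 → best response Push.
Side B against (Push, Push): payoffs 4, 5, 0 → best response Walk.
Side B against (Push, Walk): payoffs 0, -3, 5 → best response Bluff.
Side B against (Walk, Push): payoffs -3, 4, -1 → best response Walk.
Side B against (Walk, Walk): payoffs 4, -3, -1 → best response Push.
Mediator against (Push, Push): payoffs -5, 2 → best response Walk.
Mediator against (Push, Walk): payoffs -3, -5 → best response Push.
Mediator against (Push, Bluff): payoffs -1, -3 → best response Push.
Mediator against (Walk, Push): payoffs -2, 1 → best response Walk.
Mediator against (Walk, Walk): payoffs 1, 5 → best response Walk.
Mediator against (Walk, Bluff): payoffs -2, 2 → best response Walk.
No profile is a mutual best response for all players.

No pure-strategy Nash equilibrium.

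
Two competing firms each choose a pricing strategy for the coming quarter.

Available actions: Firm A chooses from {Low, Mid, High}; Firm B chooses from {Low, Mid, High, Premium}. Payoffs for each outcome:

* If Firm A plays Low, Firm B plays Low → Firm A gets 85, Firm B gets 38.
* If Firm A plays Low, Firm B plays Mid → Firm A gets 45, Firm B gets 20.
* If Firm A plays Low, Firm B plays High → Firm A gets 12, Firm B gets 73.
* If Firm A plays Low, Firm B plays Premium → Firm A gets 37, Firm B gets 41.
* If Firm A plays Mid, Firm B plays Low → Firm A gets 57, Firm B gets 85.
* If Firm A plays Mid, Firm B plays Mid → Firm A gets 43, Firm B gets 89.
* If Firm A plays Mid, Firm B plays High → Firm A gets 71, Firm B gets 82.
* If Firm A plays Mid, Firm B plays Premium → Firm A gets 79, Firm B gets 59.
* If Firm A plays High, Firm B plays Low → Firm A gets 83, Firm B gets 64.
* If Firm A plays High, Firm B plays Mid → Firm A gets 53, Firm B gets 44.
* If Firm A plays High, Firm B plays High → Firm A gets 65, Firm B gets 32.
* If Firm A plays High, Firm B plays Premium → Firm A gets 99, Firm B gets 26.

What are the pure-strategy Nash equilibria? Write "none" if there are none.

(Low, Low): Firm B can switch to High (38 → 73). Not NE.
(Low, Mid): Firm A can switch to High (45 → 53). Not NE.
(Low, High): Firm A can switch to Mid (12 → 71). Not NE.
(Low, Premium): Firm A can switch to Mid (37 → 79). Not NE.
(Mid, Low): Firm A can switch to Low (57 → 85). Not NE.
(Mid, Mid): Firm A can switch to Low (43 → 45). Not NE.
(Mid, High): Firm B can switch to Low (82 → 85). Not NE.
(Mid, Premium): Firm A can switch to High (79 → 99). Not NE.
(High, Low): Firm A can switch to Low (83 → 85). Not NE.
(High, Mid): Firm B can switch to Low (44 → 64). Not NE.
(The remaining 2 profiles each have a profitable deviation by the same check.)

No pure-strategy Nash equilibrium.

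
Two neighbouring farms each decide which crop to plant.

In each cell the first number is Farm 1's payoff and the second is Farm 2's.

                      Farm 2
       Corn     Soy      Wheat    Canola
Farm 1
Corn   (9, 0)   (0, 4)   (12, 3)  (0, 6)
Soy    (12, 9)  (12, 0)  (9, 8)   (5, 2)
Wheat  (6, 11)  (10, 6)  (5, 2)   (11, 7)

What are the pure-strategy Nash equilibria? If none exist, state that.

Pure NE: (Soy, Corn)

Check each profile: it is a Nash equilibrium iff no player can strictly gain by switching unilaterally.
(Corn, Corn): Farm 1 can switch to Soy (9 → 12). Not NE.
(Corn, Soy): Farm 1 can switch to Soy (0 → 12). Not NE.
(Corn, Wheat): Farm 2 can switch to Soy (3 → 4). Not NE.
(Corn, Canola): Farm 1 can switch to Soy (0 → 5). Not NE.
(Soy, Corn): Farm 1 gets 12, best alternative 9; Farm 2 gets 9, best alternative 8. No profitable deviation — NE.
(Soy, Soy): Farm 2 can switch to Corn (0 → 9). Not NE.
(Soy, Wheat): Farm 1 can switch to Corn (9 → 12). Not NE.
(Soy, Canola): Farm 1 can switch to Wheat (5 → 11). Not NE.
(Wheat, Corn): Farm 1 can switch to Corn (6 → 9). Not NE.
(Wheat, Soy): Farm 1 can switch to Soy (10 → 12). Not NE.
(Wheat, Wheat): Farm 1 can switch to Corn (5 → 12). Not NE.
(The remaining 1 profile has a profitable deviation by the same check.)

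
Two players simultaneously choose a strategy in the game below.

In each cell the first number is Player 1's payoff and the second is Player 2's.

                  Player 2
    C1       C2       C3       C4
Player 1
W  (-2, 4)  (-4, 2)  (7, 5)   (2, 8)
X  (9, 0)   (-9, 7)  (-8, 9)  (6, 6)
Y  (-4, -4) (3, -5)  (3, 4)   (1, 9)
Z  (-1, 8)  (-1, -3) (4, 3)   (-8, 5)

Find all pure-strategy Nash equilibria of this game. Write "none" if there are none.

This game has no pure Nash equilibrium.

(W, C1): Player 1 can switch to X (-2 → 9). Not NE.
(W, C2): Player 1 can switch to Y (-4 → 3). Not NE.
(W, C3): Player 2 can switch to C4 (5 → 8). Not NE.
(W, C4): Player 1 can switch to X (2 → 6). Not NE.
(X, C1): Player 2 can switch to C2 (0 → 7). Not NE.
(X, C2): Player 1 can switch to W (-9 → -4). Not NE.
(X, C3): Player 1 can switch to W (-8 → 7). Not NE.
(X, C4): Player 2 can switch to C2 (6 → 7). Not NE.
(Y, C1): Player 1 can switch to W (-4 → -2). Not NE.
(Y, C2): Player 2 can switch to C1 (-5 → -4). Not NE.
(Y, C3): Player 1 can switch to W (3 → 7). Not NE.
(Y, C4): Player 1 can switch to W (1 → 2). Not NE.
(The remaining 4 profiles each have a profitable deviation by the same check.)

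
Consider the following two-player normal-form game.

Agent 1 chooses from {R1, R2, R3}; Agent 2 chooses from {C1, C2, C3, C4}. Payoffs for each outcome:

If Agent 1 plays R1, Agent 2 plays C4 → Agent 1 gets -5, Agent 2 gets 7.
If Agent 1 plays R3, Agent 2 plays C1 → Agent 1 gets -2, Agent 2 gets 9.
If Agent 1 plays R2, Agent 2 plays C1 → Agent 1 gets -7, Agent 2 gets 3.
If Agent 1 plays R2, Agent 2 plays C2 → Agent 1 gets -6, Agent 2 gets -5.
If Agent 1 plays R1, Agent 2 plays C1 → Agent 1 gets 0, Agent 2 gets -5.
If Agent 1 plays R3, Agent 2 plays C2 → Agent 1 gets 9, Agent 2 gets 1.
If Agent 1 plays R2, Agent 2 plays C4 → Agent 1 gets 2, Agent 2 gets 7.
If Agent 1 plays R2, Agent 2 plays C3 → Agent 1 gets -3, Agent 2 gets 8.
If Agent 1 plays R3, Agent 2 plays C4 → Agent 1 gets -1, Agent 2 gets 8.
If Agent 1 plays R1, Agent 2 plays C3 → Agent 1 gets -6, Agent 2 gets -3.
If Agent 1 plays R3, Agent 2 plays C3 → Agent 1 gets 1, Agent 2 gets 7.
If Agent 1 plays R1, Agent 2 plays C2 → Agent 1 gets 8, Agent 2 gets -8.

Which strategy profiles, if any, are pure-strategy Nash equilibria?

(R1, C1): Agent 2 can switch to C3 (-5 → -3). Not NE.
(R1, C2): Agent 1 can switch to R3 (8 → 9). Not NE.
(R1, C3): Agent 1 can switch to R2 (-6 → -3). Not NE.
(R1, C4): Agent 1 can switch to R2 (-5 → 2). Not NE.
(R2, C1): Agent 1 can switch to R1 (-7 → 0). Not NE.
(R2, C2): Agent 1 can switch to R1 (-6 → 8). Not NE.
(R2, C3): Agent 1 can switch to R3 (-3 → 1). Not NE.
(R2, C4): Agent 2 can switch to C3 (7 → 8). Not NE.
(R3, C1): Agent 1 can switch to R1 (-2 → 0). Not NE.
(R3, C2): Agent 2 can switch to C1 (1 → 9). Not NE.
(The remaining 2 profiles each have a profitable deviation by the same check.)

There is no pure-strategy Nash equilibrium.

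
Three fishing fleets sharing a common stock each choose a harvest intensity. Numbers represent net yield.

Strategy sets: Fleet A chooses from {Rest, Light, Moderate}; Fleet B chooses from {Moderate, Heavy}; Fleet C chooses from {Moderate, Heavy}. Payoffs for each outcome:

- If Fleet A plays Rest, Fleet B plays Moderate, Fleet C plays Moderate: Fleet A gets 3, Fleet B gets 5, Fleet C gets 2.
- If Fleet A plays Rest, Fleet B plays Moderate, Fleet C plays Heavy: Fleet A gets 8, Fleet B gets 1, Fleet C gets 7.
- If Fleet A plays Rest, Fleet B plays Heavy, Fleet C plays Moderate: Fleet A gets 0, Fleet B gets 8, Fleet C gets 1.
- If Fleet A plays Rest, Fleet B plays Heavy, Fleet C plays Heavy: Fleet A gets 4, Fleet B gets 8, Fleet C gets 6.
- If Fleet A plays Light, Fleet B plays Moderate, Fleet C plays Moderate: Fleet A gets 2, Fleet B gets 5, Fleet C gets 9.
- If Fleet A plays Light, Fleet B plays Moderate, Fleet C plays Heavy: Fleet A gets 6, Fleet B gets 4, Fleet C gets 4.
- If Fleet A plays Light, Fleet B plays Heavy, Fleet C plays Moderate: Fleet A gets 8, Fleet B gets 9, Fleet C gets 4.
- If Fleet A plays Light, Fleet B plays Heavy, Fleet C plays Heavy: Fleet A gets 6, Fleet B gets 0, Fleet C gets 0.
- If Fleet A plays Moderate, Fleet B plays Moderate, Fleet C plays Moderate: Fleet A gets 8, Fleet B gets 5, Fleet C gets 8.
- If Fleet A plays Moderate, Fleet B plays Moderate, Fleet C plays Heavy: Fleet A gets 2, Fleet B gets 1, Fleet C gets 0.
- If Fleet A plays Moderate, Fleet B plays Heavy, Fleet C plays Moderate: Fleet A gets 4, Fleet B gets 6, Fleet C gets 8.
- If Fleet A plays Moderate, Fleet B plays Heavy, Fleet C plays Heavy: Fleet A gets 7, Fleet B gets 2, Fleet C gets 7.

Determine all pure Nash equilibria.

(Light, Heavy, Moderate)

For each player, find the best response to each opponent profile; mutual best responses are the pure NE.
Fleet A against (Moderate, Moderate): payoffs 3, 2, 8 → best response Moderate.
Fleet A against (Moderate, Heavy): payoffs 8, 6, 2 → best response Rest.
Fleet A against (Heavy, Moderate): payoffs 0, 8, 4 → best response Light.
Fleet A against (Heavy, Heavy): payoffs 4, 6, 7 → best response Moderate.
Fleet B against (Rest, Moderate): payoffs 5, 8 → best response Heavy.
Fleet B against (Rest, Heavy): payoffs 1, 8 → best response Heavy.
Fleet B against (Light, Moderate): payoffs 5, 9 → best response Heavy.
Fleet B against (Light, Heavy): payoffs 4, 0 → best response Moderate.
Fleet B against (Moderate, Moderate): payoffs 5, 6 → best response Heavy.
Fleet B against (Moderate, Heavy): payoffs 1, 2 → best response Heavy.
Fleet C against (Rest, Moderate): payoffs 2, 7 → best response Heavy.
Fleet C against (Rest, Heavy): payoffs 1, 6 → best response Heavy.
Fleet C against (Light, Moderate): payoffs 9, 4 → best response Moderate.
Fleet C against (Light, Heavy): payoffs 4, 0 → best response Moderate.
Fleet C against (Moderate, Moderate): payoffs 8, 0 → best response Moderate.
Fleet C against (Moderate, Heavy): payoffs 8, 7 → best response Moderate.
Mutual best responses: (Light, Heavy, Moderate).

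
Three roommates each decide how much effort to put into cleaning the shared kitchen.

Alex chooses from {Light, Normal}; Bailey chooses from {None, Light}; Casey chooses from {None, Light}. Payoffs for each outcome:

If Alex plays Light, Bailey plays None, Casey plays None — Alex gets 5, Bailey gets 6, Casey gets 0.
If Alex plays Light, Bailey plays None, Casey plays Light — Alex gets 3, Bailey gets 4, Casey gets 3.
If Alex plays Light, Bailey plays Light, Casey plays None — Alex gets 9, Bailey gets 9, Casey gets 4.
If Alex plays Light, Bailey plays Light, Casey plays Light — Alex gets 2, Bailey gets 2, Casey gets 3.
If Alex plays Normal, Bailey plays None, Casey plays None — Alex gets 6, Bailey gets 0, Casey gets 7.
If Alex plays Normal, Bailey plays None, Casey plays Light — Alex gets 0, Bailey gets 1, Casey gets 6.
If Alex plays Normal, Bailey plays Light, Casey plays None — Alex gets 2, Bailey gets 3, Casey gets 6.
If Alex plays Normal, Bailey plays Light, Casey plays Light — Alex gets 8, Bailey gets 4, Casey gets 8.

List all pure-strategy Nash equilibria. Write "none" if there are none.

Pure-strategy Nash equilibria: (Light, None, Light), (Light, Light, None), (Normal, Light, Light)

Alex against (None, None): payoffs 5, 6 → best response Normal.
Alex against (None, Light): payoffs 3, 0 → best response Light.
Alex against (Light, None): payoffs 9, 2 → best response Light.
Alex against (Light, Light): payoffs 2, 8 → best response Normal.
Bailey against (Light, None): payoffs 6, 9 → best response Light.
Bailey against (Light, Light): payoffs 4, 2 → best response None.
Bailey against (Normal, None): payoffs 0, 3 → best response Light.
Bailey against (Normal, Light): payoffs 1, 4 → best response Light.
Casey against (Light, None): payoffs 0, 3 → best response Light.
Casey against (Light, Light): payoffs 4, 3 → best response None.
Casey against (Normal, None): payoffs 7, 6 → best response None.
Casey against (Normal, Light): payoffs 6, 8 → best response Light.
Mutual best responses: (Light, None, Light); (Light, Light, None); (Normal, Light, Light).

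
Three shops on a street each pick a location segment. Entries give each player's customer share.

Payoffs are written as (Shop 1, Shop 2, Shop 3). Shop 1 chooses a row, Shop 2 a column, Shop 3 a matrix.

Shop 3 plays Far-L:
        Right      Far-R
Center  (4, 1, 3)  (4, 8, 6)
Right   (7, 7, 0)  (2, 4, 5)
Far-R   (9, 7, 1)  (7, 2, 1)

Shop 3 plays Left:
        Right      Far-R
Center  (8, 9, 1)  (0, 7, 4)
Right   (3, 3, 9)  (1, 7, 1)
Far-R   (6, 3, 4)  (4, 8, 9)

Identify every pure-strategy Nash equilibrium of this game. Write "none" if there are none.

(Center, Right, Far-L): Shop 1 can switch to Right (4 → 7). Not NE.
(Center, Right, Left): Shop 3 can switch to Far-L (1 → 3). Not NE.
(Center, Far-R, Far-L): Shop 1 can switch to Far-R (4 → 7). Not NE.
(Center, Far-R, Left): Shop 1 can switch to Right (0 → 1). Not NE.
(Right, Right, Far-L): Shop 1 can switch to Far-R (7 → 9). Not NE.
(Right, Right, Left): Shop 1 can switch to Center (3 → 8). Not NE.
(Right, Far-R, Far-L): Shop 1 can switch to Center (2 → 4). Not NE.
(Right, Far-R, Left): Shop 1 can switch to Far-R (1 → 4). Not NE.
(Far-R, Far-R, Left): Shop 1 gets 4, best alternative 1; Shop 2 gets 8, best alternative 3; Shop 3 gets 9, best alternative 1. No profitable deviation — NE.
(The remaining 3 profiles each have a profitable deviation by the same check.)

(Far-R, Far-R, Left)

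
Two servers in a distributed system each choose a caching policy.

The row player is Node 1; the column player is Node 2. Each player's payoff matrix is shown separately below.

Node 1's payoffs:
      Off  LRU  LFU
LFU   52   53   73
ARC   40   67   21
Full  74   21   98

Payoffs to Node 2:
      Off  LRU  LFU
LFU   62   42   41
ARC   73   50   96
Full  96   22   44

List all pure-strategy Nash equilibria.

(LFU, Off): Node 1 can switch to Full (52 → 74). Not NE.
(LFU, LRU): Node 1 can switch to ARC (53 → 67). Not NE.
(LFU, LFU): Node 1 can switch to Full (73 → 98). Not NE.
(ARC, Off): Node 1 can switch to LFU (40 → 52). Not NE.
(ARC, LRU): Node 2 can switch to Off (50 → 73). Not NE.
(ARC, LFU): Node 1 can switch to LFU (21 → 73). Not NE.
(Full, Off): Node 1 gets 74, best alternative 52; Node 2 gets 96, best alternative 44. No profitable deviation — NE.
(Full, LRU): Node 1 can switch to LFU (21 → 53). Not NE.
(Full, LFU): Node 2 can switch to Off (44 → 96). Not NE.

(Full, Off)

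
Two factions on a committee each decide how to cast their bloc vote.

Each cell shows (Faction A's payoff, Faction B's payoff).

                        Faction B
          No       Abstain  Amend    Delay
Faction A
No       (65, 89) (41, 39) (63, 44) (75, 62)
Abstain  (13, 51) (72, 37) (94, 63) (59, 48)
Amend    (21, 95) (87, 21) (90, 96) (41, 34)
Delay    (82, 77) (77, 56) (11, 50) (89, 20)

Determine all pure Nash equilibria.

(No, No): Faction A can switch to Delay (65 → 82). Not NE.
(No, Abstain): Faction A can switch to Abstain (41 → 72). Not NE.
(No, Amend): Faction A can switch to Abstain (63 → 94). Not NE.
(No, Delay): Faction A can switch to Delay (75 → 89). Not NE.
(Abstain, No): Faction A can switch to No (13 → 65). Not NE.
(Abstain, Abstain): Faction A can switch to Amend (72 → 87). Not NE.
(Abstain, Amend): Faction A gets 94, best alternative 90; Faction B gets 63, best alternative 51. No profitable deviation — NE.
(Delay, No): Faction A gets 82, best alternative 65; Faction B gets 77, best alternative 56. No profitable deviation — NE.
(The remaining 8 profiles each have a profitable deviation by the same check.)

(Abstain, Amend) and (Delay, No)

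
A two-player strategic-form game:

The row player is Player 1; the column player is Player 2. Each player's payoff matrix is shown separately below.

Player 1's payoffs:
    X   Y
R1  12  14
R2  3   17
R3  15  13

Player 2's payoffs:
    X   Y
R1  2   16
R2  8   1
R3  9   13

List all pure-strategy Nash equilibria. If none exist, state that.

For each player, find the best response to each opponent profile; mutual best responses are the pure NE.
Player 1 against X: payoffs 12, 3, 15 → best response R3.
Player 1 against Y: payoffs 14, 17, 13 → best response R2.
Player 2 against R1: payoffs 2, 16 → best response Y.
Player 2 against R2: payoffs 8, 1 → best response X.
Player 2 against R3: payoffs 9, 13 → best response Y.
No profile is a mutual best response for all players.

There is no pure-strategy Nash equilibrium.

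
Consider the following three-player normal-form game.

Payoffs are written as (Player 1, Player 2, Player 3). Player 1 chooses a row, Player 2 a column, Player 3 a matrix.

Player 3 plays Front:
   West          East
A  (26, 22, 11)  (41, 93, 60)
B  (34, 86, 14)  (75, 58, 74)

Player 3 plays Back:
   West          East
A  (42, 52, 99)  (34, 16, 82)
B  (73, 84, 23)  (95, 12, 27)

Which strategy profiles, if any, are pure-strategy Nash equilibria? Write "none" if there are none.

For each player, find the best response to each opponent profile; mutual best responses are the pure NE.
Player 1 against (West, Front): payoffs 26, 34 → best response B.
Player 1 against (West, Back): payoffs 42, 73 → best response B.
Player 1 against (East, Front): payoffs 41, 75 → best response B.
Player 1 against (East, Back): payoffs 34, 95 → best response B.
Player 2 against (A, Front): payoffs 22, 93 → best response East.
Player 2 against (A, Back): payoffs 52, 16 → best response West.
Player 2 against (B, Front): payoffs 86, 58 → best response West.
Player 2 against (B, Back): payoffs 84, 12 → best response West.
Player 3 against (A, West): payoffs 11, 99 → best response Back.
Player 3 against (A, East): payoffs 60, 82 → best response Back.
Player 3 against (B, West): payoffs 14, 23 → best response Back.
Player 3 against (B, East): payoffs 74, 27 → best response Front.
Mutual best responses: (B, West, Back).

(B, West, Back)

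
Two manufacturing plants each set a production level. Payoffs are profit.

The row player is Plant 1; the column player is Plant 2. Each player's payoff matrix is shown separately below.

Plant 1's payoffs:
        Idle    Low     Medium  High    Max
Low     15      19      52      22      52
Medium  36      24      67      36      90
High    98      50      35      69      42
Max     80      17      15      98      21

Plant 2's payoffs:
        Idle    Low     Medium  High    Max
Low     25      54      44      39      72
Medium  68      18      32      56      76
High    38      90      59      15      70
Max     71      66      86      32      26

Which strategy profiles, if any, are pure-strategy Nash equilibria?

For each strategy profile, look for a profitable unilateral deviation.
(Low, Idle): Plant 1 can switch to Medium (15 → 36). Not NE.
(Low, Low): Plant 1 can switch to Medium (19 → 24). Not NE.
(Low, Medium): Plant 1 can switch to Medium (52 → 67). Not NE.
(Low, High): Plant 1 can switch to Medium (22 → 36). Not NE.
(Low, Max): Plant 1 can switch to Medium (52 → 90). Not NE.
(Medium, Idle): Plant 1 can switch to High (36 → 98). Not NE.
(Medium, Low): Plant 1 can switch to High (24 → 50). Not NE.
(Medium, Medium): Plant 2 can switch to Idle (32 → 68). Not NE.
(Medium, High): Plant 1 can switch to High (36 → 69). Not NE.
(Medium, Max): Plant 1 gets 90, best alternative 52; Plant 2 gets 76, best alternative 68. No profitable deviation — NE.
(High, Idle): Plant 2 can switch to Low (38 → 90). Not NE.
(High, Low): Plant 1 gets 50, best alternative 24; Plant 2 gets 90, best alternative 70. No profitable deviation — NE.
(The remaining 8 profiles each have a profitable deviation by the same check.)

Pure-strategy Nash equilibria: (Medium, Max), (High, Low)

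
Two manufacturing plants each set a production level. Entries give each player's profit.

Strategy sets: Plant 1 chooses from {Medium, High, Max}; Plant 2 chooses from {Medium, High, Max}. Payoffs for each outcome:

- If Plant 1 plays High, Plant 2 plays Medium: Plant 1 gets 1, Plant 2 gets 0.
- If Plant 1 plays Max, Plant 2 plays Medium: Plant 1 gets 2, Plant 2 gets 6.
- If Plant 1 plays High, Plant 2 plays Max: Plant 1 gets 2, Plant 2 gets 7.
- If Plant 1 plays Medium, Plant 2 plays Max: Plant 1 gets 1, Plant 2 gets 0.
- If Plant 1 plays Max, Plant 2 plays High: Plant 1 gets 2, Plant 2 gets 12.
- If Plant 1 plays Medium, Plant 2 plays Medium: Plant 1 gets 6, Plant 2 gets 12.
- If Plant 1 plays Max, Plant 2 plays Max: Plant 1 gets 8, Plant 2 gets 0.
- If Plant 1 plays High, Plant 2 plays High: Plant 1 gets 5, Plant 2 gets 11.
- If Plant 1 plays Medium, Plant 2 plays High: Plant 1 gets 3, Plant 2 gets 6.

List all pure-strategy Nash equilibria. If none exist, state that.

The pure Nash equilibria are (Medium, Medium); (High, High).

(Medium, Medium): Plant 1 gets 6, best alternative 2; Plant 2 gets 12, best alternative 6. No profitable deviation — NE.
(Medium, High): Plant 1 can switch to High (3 → 5). Not NE.
(Medium, Max): Plant 1 can switch to High (1 → 2). Not NE.
(High, Medium): Plant 1 can switch to Medium (1 → 6). Not NE.
(High, High): Plant 1 gets 5, best alternative 3; Plant 2 gets 11, best alternative 7. No profitable deviation — NE.
(High, Max): Plant 1 can switch to Max (2 → 8). Not NE.
(Max, Medium): Plant 1 can switch to Medium (2 → 6). Not NE.
(Max, High): Plant 1 can switch to Medium (2 → 3). Not NE.
(Max, Max): Plant 2 can switch to Medium (0 → 6). Not NE.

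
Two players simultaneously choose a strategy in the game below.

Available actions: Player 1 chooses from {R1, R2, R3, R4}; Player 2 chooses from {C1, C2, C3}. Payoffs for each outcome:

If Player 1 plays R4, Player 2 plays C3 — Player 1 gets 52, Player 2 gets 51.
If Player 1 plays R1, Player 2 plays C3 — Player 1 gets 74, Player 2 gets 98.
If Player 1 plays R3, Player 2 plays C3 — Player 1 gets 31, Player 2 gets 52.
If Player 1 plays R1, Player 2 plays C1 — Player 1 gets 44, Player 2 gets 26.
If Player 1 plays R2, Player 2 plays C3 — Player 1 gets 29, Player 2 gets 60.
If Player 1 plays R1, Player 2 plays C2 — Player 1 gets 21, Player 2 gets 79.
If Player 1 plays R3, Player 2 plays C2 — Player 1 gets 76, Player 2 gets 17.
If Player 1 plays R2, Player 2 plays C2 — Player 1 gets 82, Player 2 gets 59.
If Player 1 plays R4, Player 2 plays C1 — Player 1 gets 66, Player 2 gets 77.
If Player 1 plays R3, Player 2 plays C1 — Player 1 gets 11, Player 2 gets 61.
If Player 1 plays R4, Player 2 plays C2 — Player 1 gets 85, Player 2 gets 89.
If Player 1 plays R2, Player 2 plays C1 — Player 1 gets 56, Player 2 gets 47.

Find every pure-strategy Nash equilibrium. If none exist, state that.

Pure-strategy Nash equilibria: (R1, C3) and (R4, C2)

Check each profile: it is a Nash equilibrium iff no player can strictly gain by switching unilaterally.
(R1, C1): Player 1 can switch to R2 (44 → 56). Not NE.
(R1, C2): Player 1 can switch to R2 (21 → 82). Not NE.
(R1, C3): Player 1 gets 74, best alternative 52; Player 2 gets 98, best alternative 79. No profitable deviation — NE.
(R2, C1): Player 1 can switch to R4 (56 → 66). Not NE.
(R2, C2): Player 1 can switch to R4 (82 → 85). Not NE.
(R2, C3): Player 1 can switch to R1 (29 → 74). Not NE.
(R3, C1): Player 1 can switch to R1 (11 → 44). Not NE.
(R4, C2): Player 1 gets 85, best alternative 82; Player 2 gets 89, best alternative 77. No profitable deviation — NE.
(The remaining 4 profiles each have a profitable deviation by the same check.)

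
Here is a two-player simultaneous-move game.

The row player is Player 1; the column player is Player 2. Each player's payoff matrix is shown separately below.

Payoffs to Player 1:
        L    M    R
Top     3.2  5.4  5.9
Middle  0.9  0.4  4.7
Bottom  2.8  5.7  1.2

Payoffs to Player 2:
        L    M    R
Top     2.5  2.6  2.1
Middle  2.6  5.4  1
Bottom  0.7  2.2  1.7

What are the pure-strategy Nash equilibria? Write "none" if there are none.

The unique pure-strategy Nash equilibrium is (Bottom, M).

Player 1 against L: payoffs 3.2, 0.9, 2.8 → best response Top.
Player 1 against M: payoffs 5.4, 0.4, 5.7 → best response Bottom.
Player 1 against R: payoffs 5.9, 4.7, 1.2 → best response Top.
Player 2 against Top: payoffs 2.5, 2.6, 2.1 → best response M.
Player 2 against Middle: payoffs 2.6, 5.4, 1 → best response M.
Player 2 against Bottom: payoffs 0.7, 2.2, 1.7 → best response M.
Mutual best responses: (Bottom, M).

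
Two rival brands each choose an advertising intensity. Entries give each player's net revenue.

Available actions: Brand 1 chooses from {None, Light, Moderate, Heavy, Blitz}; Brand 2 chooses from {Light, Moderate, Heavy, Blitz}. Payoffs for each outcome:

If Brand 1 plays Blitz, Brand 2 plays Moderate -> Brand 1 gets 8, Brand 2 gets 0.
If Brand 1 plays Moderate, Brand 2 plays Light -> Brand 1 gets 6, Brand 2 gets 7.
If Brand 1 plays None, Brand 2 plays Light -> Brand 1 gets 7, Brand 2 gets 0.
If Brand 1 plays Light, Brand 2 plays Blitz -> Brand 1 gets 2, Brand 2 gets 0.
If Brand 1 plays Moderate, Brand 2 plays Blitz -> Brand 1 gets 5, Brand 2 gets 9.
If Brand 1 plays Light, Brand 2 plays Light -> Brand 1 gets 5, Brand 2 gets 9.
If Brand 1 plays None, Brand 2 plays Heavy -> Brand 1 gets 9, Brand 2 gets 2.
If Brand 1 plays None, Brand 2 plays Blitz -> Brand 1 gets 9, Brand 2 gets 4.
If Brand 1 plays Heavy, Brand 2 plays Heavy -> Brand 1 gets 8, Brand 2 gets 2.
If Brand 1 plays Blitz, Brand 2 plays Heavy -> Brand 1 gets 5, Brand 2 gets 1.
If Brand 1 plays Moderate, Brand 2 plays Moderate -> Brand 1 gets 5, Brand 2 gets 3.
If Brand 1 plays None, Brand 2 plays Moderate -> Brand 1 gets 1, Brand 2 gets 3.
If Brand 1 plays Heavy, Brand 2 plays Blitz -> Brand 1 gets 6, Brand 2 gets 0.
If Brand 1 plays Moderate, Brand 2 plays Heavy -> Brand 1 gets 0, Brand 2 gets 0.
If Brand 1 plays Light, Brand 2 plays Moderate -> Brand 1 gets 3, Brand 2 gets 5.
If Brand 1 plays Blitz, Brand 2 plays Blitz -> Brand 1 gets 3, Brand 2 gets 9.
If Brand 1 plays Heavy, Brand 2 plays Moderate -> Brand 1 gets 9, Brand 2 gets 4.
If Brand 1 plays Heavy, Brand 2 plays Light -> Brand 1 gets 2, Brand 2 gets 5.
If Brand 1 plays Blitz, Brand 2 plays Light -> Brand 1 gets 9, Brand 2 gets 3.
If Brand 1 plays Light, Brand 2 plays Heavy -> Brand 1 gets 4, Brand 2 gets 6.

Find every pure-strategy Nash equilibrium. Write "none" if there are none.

The unique pure-strategy Nash equilibrium is (None, Blitz).

Brand 1 against Light: payoffs 7, 5, 6, 2, 9 → best response Blitz.
Brand 1 against Moderate: payoffs 1, 3, 5, 9, 8 → best response Heavy.
Brand 1 against Heavy: payoffs 9, 4, 0, 8, 5 → best response None.
Brand 1 against Blitz: payoffs 9, 2, 5, 6, 3 → best response None.
Brand 2 against None: payoffs 0, 3, 2, 4 → best response Blitz.
Brand 2 against Light: payoffs 9, 5, 6, 0 → best response Light.
Brand 2 against Moderate: payoffs 7, 3, 0, 9 → best response Blitz.
Brand 2 against Heavy: payoffs 5, 4, 2, 0 → best response Light.
Brand 2 against Blitz: payoffs 3, 0, 1, 9 → best response Blitz.
Mutual best responses: (None, Blitz).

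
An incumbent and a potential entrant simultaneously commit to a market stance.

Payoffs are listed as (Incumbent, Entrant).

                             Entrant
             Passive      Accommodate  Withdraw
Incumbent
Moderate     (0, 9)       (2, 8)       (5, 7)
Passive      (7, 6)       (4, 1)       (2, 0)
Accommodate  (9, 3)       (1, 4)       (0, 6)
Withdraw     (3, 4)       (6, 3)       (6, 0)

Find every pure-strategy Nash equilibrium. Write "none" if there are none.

none

For each strategy profile, look for a profitable unilateral deviation.
(Moderate, Passive): Incumbent can switch to Passive (0 → 7). Not NE.
(Moderate, Accommodate): Incumbent can switch to Passive (2 → 4). Not NE.
(Moderate, Withdraw): Incumbent can switch to Withdraw (5 → 6). Not NE.
(Passive, Passive): Incumbent can switch to Accommodate (7 → 9). Not NE.
(Passive, Accommodate): Incumbent can switch to Withdraw (4 → 6). Not NE.
(Passive, Withdraw): Incumbent can switch to Moderate (2 → 5). Not NE.
(The remaining 6 profiles each have a profitable deviation by the same check.)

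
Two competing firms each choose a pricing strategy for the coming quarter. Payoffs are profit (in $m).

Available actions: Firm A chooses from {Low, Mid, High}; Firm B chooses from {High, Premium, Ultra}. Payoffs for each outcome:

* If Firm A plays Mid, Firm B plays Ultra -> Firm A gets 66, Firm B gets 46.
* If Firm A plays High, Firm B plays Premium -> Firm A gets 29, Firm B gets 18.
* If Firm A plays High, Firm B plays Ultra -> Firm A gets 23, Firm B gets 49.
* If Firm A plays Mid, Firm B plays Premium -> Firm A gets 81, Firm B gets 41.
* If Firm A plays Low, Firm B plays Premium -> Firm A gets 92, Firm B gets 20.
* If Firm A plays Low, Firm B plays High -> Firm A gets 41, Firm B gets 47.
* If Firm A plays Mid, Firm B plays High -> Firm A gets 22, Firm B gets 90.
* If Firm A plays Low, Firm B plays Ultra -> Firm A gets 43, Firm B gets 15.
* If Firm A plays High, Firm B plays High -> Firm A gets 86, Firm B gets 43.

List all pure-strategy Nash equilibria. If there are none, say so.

(Low, High): Firm A can switch to High (41 → 86). Not NE.
(Low, Premium): Firm B can switch to High (20 → 47). Not NE.
(Low, Ultra): Firm A can switch to Mid (43 → 66). Not NE.
(Mid, High): Firm A can switch to Low (22 → 41). Not NE.
(Mid, Premium): Firm A can switch to Low (81 → 92). Not NE.
(Mid, Ultra): Firm B can switch to High (46 → 90). Not NE.
(High, High): Firm B can switch to Ultra (43 → 49). Not NE.
(High, Premium): Firm A can switch to Low (29 → 92). Not NE.
(The remaining 1 profile has a profitable deviation by the same check.)

none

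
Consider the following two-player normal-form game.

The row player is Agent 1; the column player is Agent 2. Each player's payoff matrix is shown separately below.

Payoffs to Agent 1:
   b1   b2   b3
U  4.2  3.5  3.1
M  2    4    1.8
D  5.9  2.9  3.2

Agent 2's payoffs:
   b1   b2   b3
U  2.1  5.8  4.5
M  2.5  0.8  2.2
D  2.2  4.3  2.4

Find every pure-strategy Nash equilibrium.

Agent 1 against b1: payoffs 4.2, 2, 5.9 → best response D.
Agent 1 against b2: payoffs 3.5, 4, 2.9 → best response M.
Agent 1 against b3: payoffs 3.1, 1.8, 3.2 → best response D.
Agent 2 against U: payoffs 2.1, 5.8, 4.5 → best response b2.
Agent 2 against M: payoffs 2.5, 0.8, 2.2 → best response b1.
Agent 2 against D: payoffs 2.2, 4.3, 2.4 → best response b2.
No profile is a mutual best response for all players.

No pure-strategy Nash equilibrium.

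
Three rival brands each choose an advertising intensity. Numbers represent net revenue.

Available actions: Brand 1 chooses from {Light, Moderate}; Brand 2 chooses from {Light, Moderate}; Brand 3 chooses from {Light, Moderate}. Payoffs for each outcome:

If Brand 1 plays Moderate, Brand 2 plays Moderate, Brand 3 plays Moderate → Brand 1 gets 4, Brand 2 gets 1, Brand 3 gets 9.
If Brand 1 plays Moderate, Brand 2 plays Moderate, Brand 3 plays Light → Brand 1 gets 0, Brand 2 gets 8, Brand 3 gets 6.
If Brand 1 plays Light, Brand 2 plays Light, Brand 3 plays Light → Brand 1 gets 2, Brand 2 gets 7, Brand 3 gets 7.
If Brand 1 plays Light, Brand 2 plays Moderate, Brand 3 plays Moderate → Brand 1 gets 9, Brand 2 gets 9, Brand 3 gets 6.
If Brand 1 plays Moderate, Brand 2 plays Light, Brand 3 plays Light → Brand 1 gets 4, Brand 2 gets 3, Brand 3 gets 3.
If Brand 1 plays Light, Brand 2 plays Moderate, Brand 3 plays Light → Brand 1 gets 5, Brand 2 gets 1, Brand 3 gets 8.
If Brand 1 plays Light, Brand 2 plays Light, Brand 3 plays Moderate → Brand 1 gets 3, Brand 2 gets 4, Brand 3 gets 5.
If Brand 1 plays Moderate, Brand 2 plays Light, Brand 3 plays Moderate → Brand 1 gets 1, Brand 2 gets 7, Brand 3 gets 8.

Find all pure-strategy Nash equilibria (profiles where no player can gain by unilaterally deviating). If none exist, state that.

(Light, Light, Light): Brand 1 can switch to Moderate (2 → 4). Not NE.
(Light, Light, Moderate): Brand 2 can switch to Moderate (4 → 9). Not NE.
(Light, Moderate, Light): Brand 2 can switch to Light (1 → 7). Not NE.
(Light, Moderate, Moderate): Brand 3 can switch to Light (6 → 8). Not NE.
(Moderate, Light, Light): Brand 2 can switch to Moderate (3 → 8). Not NE.
(Moderate, Light, Moderate): Brand 1 can switch to Light (1 → 3). Not NE.
(Moderate, Moderate, Light): Brand 1 can switch to Light (0 → 5). Not NE.
(Moderate, Moderate, Moderate): Brand 1 can switch to Light (4 → 9). Not NE.

No pure-strategy Nash equilibrium.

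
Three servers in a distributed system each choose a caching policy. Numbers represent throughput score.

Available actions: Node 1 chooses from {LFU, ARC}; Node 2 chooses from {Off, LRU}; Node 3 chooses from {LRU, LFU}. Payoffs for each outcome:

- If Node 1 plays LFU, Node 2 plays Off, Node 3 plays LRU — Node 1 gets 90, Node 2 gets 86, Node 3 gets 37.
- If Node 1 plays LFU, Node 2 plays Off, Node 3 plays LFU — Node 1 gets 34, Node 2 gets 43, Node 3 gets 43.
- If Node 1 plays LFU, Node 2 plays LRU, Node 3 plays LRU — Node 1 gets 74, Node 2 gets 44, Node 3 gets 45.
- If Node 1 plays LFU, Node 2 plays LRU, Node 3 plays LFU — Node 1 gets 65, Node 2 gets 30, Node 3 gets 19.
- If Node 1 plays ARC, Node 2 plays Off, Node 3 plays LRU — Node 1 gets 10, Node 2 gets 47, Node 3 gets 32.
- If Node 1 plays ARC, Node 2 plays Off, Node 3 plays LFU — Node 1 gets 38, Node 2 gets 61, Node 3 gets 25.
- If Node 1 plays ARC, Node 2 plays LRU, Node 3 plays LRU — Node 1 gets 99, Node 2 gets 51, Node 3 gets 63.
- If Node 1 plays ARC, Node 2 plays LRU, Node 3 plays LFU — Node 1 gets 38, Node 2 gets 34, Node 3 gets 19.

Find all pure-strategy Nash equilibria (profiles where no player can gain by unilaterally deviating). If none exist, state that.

(LFU, Off, LRU): Node 3 can switch to LFU (37 → 43). Not NE.
(LFU, Off, LFU): Node 1 can switch to ARC (34 → 38). Not NE.
(LFU, LRU, LRU): Node 1 can switch to ARC (74 → 99). Not NE.
(LFU, LRU, LFU): Node 2 can switch to Off (30 → 43). Not NE.
(ARC, Off, LRU): Node 1 can switch to LFU (10 → 90). Not NE.
(ARC, Off, LFU): Node 3 can switch to LRU (25 → 32). Not NE.
(ARC, LRU, LRU): Node 1 gets 99, best alternative 74; Node 2 gets 51, best alternative 47; Node 3 gets 63, best alternative 19. No profitable deviation — NE.
(ARC, LRU, LFU): Node 1 can switch to LFU (38 → 65). Not NE.

The unique pure-strategy Nash equilibrium is (ARC, LRU, LRU).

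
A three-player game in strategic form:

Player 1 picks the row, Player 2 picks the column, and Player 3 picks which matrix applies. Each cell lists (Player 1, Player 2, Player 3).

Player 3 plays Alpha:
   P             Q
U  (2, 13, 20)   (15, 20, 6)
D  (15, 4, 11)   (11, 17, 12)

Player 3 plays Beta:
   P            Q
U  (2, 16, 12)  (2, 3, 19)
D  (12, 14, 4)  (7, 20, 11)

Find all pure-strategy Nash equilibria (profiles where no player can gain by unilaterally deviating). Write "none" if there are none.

Player 1 against (P, Alpha): payoffs 2, 15 → best response D.
Player 1 against (P, Beta): payoffs 2, 12 → best response D.
Player 1 against (Q, Alpha): payoffs 15, 11 → best response U.
Player 1 against (Q, Beta): payoffs 2, 7 → best response D.
Player 2 against (U, Alpha): payoffs 13, 20 → best response Q.
Player 2 against (U, Beta): payoffs 16, 3 → best response P.
Player 2 against (D, Alpha): payoffs 4, 17 → best response Q.
Player 2 against (D, Beta): payoffs 14, 20 → best response Q.
Player 3 against (U, P): payoffs 20, 12 → best response Alpha.
Player 3 against (U, Q): payoffs 6, 19 → best response Beta.
Player 3 against (D, P): payoffs 11, 4 → best response Alpha.
Player 3 against (D, Q): payoffs 12, 11 → best response Alpha.
No profile is a mutual best response for all players.

This game has no pure Nash equilibrium.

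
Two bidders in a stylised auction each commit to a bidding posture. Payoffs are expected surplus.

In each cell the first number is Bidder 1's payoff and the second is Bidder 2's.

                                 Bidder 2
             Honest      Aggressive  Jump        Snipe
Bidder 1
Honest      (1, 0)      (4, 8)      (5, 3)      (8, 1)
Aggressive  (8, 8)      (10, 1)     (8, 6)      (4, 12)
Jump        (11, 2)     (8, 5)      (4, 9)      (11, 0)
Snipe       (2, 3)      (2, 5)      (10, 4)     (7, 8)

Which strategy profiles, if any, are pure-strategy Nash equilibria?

There is no pure-strategy Nash equilibrium.

For each strategy profile, look for a profitable unilateral deviation.
(Honest, Honest): Bidder 1 can switch to Aggressive (1 → 8). Not NE.
(Honest, Aggressive): Bidder 1 can switch to Aggressive (4 → 10). Not NE.
(Honest, Jump): Bidder 1 can switch to Aggressive (5 → 8). Not NE.
(Honest, Snipe): Bidder 1 can switch to Jump (8 → 11). Not NE.
(Aggressive, Honest): Bidder 1 can switch to Jump (8 → 11). Not NE.
(Aggressive, Aggressive): Bidder 2 can switch to Honest (1 → 8). Not NE.
(The remaining 10 profiles each have a profitable deviation by the same check.)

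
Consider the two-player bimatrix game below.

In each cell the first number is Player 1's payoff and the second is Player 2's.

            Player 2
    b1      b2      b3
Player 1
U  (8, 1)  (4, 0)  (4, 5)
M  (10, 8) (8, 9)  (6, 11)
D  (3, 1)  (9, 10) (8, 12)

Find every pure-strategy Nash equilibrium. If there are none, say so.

Mark each player's best response to every combination of opponents' strategies; a profile where every player is best-responding is a pure Nash equilibrium.
Player 1 against b1: payoffs 8, 10, 3 → best response M.
Player 1 against b2: payoffs 4, 8, 9 → best response D.
Player 1 against b3: payoffs 4, 6, 8 → best response D.
Player 2 against U: payoffs 1, 0, 5 → best response b3.
Player 2 against M: payoffs 8, 9, 11 → best response b3.
Player 2 against D: payoffs 1, 10, 12 → best response b3.
Mutual best responses: (D, b3).

Pure NE: (D, b3)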